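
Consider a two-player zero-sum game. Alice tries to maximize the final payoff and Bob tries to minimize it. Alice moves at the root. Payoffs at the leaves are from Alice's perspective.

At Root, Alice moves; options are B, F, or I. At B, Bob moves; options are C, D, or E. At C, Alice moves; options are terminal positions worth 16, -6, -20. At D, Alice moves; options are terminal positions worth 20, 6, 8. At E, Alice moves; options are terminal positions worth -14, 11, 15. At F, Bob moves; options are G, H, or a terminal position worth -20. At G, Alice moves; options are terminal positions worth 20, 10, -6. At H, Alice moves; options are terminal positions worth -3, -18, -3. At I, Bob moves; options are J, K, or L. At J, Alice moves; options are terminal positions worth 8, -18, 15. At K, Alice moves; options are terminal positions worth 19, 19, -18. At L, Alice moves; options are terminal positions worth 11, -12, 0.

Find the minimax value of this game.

15

C (Alice): max(16, -6, -20) = 16
D (Alice): max(20, 6, 8) = 20
E (Alice): max(-14, 11, 15) = 15
B (Bob): min(16, 20, 15) = 15
G (Alice): max(20, 10, -6) = 20
H (Alice): max(-3, -18, -3) = -3
F (Bob): min(20, -3, -20) = -20
J (Alice): max(8, -18, 15) = 15
K (Alice): max(19, 19, -18) = 19
L (Alice): max(11, -12, 0) = 11
I (Bob): min(15, 19, 11) = 11
Root (Alice): max(15, -20, 11) = 15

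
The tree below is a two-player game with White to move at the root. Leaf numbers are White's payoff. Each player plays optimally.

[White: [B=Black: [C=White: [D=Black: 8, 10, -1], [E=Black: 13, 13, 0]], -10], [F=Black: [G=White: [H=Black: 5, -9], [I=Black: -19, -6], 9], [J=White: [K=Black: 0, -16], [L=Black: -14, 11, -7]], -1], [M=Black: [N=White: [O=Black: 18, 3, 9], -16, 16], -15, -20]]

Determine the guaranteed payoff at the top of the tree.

D (Black): min(8, 10, -1) = -1
E (Black): min(13, 13, 0) = 0
C (White): max(-1, 0) = 0
B (Black): min(0, -10) = -10
H (Black): min(5, -9) = -9
I (Black): min(-19, -6) = -19
G (White): max(-9, -19, 9) = 9
K (Black): min(0, -16) = -16
L (Black): min(-14, 11, -7) = -14
J (White): max(-16, -14) = -14
F (Black): min(9, -14, -1) = -14
O (Black): min(18, 3, 9) = 3
N (White): max(3, -16, 16) = 16
M (Black): min(16, -15, -20) = -20
Root (White): max(-10, -14, -20) = -10

-10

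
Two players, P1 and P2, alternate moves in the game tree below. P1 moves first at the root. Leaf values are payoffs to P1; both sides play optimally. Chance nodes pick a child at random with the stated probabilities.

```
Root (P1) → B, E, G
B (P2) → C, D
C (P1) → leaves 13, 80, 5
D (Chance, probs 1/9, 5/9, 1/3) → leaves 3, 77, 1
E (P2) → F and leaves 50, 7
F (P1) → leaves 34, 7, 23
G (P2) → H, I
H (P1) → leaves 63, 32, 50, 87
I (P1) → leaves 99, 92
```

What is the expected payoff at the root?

C (P1): max(13, 80, 5) = 80
D (Chance): 1/9·3 + 5/9·77 + 1/3·1 = 43.44
B (P2): min(80, 43.44) = 43.44
F (P1): max(34, 7, 23) = 34
E (P2): min(34, 50, 7) = 7
H (P1): max(63, 32, 50, 87) = 87
I (P1): max(99, 92) = 99
G (P2): min(87, 99) = 87
Root (P1): max(43.44, 7, 87) = 87

87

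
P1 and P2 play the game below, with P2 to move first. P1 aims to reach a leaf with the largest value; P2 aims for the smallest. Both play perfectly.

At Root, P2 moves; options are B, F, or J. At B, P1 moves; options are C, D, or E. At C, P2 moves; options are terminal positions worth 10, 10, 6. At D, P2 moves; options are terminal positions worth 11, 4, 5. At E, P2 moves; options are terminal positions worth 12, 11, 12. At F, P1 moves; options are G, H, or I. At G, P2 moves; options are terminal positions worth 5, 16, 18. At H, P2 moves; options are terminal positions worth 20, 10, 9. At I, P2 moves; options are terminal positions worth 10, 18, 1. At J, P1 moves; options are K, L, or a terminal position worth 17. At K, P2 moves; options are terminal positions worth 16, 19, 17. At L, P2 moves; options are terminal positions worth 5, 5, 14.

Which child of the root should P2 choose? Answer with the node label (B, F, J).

F

C (P2): min(10, 10, 6) = 6
D (P2): min(11, 4, 5) = 4
E (P2): min(12, 11, 12) = 11
B (P1): max(6, 4, 11) = 11
G (P2): min(5, 16, 18) = 5
H (P2): min(20, 10, 9) = 9
I (P2): min(10, 18, 1) = 1
F (P1): max(5, 9, 1) = 9
K (P2): min(16, 19, 17) = 16
L (P2): min(5, 5, 14) = 5
J (P1): max(16, 5, 17) = 17
Root (P2): min(11, 9, 17) = 9
P2 picks the child with the lowest value: F (value 9).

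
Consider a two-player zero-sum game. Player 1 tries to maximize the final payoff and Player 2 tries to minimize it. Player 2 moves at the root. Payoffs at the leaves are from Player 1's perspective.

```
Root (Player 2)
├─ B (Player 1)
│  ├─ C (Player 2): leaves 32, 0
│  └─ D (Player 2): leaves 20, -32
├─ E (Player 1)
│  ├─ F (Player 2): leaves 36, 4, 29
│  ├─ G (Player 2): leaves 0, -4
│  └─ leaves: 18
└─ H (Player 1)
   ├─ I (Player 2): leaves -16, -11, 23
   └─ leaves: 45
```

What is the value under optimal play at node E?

18

F: min(36, 4, 29) = 4
G: min(0, -4) = -4
E: max(4, -4, 18) = 18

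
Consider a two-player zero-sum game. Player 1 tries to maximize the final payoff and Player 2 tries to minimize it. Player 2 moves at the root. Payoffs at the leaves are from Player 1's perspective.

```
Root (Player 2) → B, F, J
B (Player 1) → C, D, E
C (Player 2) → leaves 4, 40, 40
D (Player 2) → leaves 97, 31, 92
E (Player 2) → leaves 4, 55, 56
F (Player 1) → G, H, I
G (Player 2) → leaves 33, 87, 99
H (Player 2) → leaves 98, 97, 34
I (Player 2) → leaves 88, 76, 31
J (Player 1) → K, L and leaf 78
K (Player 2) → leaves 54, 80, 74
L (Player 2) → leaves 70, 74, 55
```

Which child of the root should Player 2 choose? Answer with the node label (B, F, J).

B

C (Player 2): min(4, 40, 40) = 4
D (Player 2): min(97, 31, 92) = 31
E (Player 2): min(4, 55, 56) = 4
B (Player 1): max(4, 31, 4) = 31
G (Player 2): min(33, 87, 99) = 33
H (Player 2): min(98, 97, 34) = 34
I (Player 2): min(88, 76, 31) = 31
F (Player 1): max(33, 34, 31) = 34
K (Player 2): min(54, 80, 74) = 54
L (Player 2): min(70, 74, 55) = 55
J (Player 1): max(54, 55, 78) = 78
Root (Player 2): min(31, 34, 78) = 31
Player 2 picks the child with the lowest value: B (value 31).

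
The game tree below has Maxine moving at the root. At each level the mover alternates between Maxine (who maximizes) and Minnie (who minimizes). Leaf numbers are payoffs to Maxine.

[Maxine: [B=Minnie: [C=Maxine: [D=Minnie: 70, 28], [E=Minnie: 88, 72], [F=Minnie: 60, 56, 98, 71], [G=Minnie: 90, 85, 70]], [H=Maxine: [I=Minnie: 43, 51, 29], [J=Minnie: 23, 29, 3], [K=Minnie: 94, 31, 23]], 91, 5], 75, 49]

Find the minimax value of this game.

75

D (Minnie): min(70, 28) = 28
E (Minnie): min(88, 72) = 72
F (Minnie): min(60, 56, 98, 71) = 56
G (Minnie): min(90, 85, 70) = 70
C (Maxine): max(28, 72, 56, 70) = 72
I (Minnie): min(43, 51, 29) = 29
J (Minnie): min(23, 29, 3) = 3
K (Minnie): min(94, 31, 23) = 23
H (Maxine): max(29, 3, 23) = 29
B (Minnie): min(72, 29, 91, 5) = 5
Root (Maxine): max(5, 75, 49) = 75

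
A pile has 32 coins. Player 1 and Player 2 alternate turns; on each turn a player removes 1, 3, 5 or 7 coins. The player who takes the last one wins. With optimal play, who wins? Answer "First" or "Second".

Second

i:   0  1  2  3  4  5  6  7  8  9 10 11 12 13 14 15 16 17 18 19 20 21 22 23 24 25 26 27 28 29 30 31 32
     L  W  L  W  L  W  L  W  L  W  L  W  L  W  L  W  L  W  L  W  L  W  L  W  L  W  L  W  L  W  L  W  L
Position 32 is L, so the second player wins.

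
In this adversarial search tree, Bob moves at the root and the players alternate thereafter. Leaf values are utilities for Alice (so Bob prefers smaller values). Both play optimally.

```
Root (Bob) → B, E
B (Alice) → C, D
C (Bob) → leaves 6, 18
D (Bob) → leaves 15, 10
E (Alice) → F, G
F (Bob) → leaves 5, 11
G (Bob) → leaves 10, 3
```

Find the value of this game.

5

C (Bob): min(6, 18) = 6
D (Bob): min(15, 10) = 10
B (Alice): max(6, 10) = 10
F (Bob): min(5, 11) = 5
G (Bob): min(10, 3) = 3
E (Alice): max(5, 3) = 5
Root (Bob): min(10, 5) = 5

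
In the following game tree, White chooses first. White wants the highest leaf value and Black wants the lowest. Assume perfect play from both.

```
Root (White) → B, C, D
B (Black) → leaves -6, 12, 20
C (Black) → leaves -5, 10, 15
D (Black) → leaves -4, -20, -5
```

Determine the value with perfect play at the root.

B (Black): min(-6, 12, 20) = -6
C (Black): min(-5, 10, 15) = -5
D (Black): min(-4, -20, -5) = -20
Root (White): max(-6, -5, -20) = -5

-5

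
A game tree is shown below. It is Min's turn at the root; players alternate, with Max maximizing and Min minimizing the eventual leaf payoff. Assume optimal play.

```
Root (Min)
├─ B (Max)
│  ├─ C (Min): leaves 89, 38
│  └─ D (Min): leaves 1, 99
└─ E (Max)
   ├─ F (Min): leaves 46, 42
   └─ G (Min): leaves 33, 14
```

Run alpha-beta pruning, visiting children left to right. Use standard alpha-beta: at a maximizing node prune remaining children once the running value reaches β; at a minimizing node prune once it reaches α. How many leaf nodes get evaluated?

C [α=-∞,β=+∞]: v=38
D [α=38,β=+∞]: v=1 after child 1 ≤ α → α-cutoff, skip 1
B [α=-∞,β=+∞]: v=38
F [α=-∞,β=38]: v=42
E [α=-∞,β=38]: v=42 after child 1 ≥ β → β-cutoff, skip 1
Root [α=-∞,β=+∞]: v=38
Leaves evaluated: 5 of 8.

5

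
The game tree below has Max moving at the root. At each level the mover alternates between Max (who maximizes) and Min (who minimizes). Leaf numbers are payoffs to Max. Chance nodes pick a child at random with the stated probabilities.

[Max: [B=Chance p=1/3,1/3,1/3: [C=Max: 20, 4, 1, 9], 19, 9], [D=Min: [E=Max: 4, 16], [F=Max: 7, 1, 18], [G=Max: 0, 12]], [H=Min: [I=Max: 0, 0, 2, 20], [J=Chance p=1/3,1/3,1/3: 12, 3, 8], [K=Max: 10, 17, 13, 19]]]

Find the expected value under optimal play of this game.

16

C (Max): max(20, 4, 1, 9) = 20
B (Chance): 1/3·20 + 1/3·19 + 1/3·9 = 16
E (Max): max(4, 16) = 16
F (Max): max(7, 1, 18) = 18
G (Max): max(0, 12) = 12
D (Min): min(16, 18, 12) = 12
I (Max): max(0, 0, 2, 20) = 20
J (Chance): 1/3·12 + 1/3·3 + 1/3·8 = 7.67
K (Max): max(10, 17, 13, 19) = 19
H (Min): min(20, 7.67, 19) = 7.67
Root (Max): max(16, 12, 7.67) = 16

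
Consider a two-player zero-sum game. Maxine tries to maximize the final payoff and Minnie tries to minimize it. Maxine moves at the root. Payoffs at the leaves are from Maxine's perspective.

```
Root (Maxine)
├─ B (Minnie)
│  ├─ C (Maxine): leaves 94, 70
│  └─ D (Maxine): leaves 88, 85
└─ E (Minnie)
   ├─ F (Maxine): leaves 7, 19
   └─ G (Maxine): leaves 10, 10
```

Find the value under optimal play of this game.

C (Maxine): max(94, 70) = 94
D (Maxine): max(88, 85) = 88
B (Minnie): min(94, 88) = 88
F (Maxine): max(7, 19) = 19
G (Maxine): max(10, 10) = 10
E (Minnie): min(19, 10) = 10
Root (Maxine): max(88, 10) = 88

88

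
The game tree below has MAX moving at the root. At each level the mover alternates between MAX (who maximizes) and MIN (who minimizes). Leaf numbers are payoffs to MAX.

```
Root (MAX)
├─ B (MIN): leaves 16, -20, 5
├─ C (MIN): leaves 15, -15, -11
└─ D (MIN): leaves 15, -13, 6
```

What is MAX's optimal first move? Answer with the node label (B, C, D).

D

B (MIN): min(16, -20, 5) = -20
C (MIN): min(15, -15, -11) = -15
D (MIN): min(15, -13, 6) = -13
Root (MAX): max(-20, -15, -13) = -13
MAX picks the child with the highest value: D (value -13).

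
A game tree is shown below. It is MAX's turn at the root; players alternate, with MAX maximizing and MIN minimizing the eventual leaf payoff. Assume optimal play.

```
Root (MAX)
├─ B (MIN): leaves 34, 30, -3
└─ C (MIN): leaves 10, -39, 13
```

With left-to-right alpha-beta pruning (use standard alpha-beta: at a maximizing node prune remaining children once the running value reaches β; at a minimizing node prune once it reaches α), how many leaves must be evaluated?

B [α=-∞,β=+∞]: v=-3
C [α=-3,β=+∞]: v=-39 after child 2 ≤ α → α-cutoff, skip 1
Root [α=-∞,β=+∞]: v=-3
Leaves evaluated: 5 of 6.

5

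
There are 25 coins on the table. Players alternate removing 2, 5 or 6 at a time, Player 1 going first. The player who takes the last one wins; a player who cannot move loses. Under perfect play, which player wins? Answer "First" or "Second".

First

i:   0  1  2  3  4  5  6  7  8  9 10 11 12 13 14 15 16 17 18 19 20 21 22 23 24 25
     L  L  W  W  L  W  W  W  L  W  W  L  L  W  W  L  W  W  W  L  W  W  L  L  W  W
Position 25 is W, so the first player wins.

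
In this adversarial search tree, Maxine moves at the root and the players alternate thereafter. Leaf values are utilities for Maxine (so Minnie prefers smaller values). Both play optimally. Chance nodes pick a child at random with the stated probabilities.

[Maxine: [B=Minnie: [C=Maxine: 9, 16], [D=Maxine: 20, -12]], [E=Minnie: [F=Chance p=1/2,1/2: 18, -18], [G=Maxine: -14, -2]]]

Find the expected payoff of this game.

C (Maxine): max(9, 16) = 16
D (Maxine): max(20, -12) = 20
B (Minnie): min(16, 20) = 16
F (Chance): 1/2·18 + 1/2·-18 = 0
G (Maxine): max(-14, -2) = -2
E (Minnie): min(0, -2) = -2
Root (Maxine): max(16, -2) = 16

16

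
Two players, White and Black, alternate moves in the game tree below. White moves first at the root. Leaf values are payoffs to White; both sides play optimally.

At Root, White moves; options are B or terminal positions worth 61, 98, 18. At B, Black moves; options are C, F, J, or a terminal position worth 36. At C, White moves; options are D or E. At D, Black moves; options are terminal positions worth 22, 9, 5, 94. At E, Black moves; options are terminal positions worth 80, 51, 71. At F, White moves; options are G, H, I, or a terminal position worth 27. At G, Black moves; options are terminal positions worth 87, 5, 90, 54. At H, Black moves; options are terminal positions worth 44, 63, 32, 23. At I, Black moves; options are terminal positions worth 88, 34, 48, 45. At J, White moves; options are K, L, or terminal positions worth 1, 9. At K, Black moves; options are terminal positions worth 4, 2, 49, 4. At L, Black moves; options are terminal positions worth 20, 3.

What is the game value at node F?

G: min(87, 5, 90, 54) = 5
H: min(44, 63, 32, 23) = 23
I: min(88, 34, 48, 45) = 34
F: max(5, 23, 34, 27) = 34

34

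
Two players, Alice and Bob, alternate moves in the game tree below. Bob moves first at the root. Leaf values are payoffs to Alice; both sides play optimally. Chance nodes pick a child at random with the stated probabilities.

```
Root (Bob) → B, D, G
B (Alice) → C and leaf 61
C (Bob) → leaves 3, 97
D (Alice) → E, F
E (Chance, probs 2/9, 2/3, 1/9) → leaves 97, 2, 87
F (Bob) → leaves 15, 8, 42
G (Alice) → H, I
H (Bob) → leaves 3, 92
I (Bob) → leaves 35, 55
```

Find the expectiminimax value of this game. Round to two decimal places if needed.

C (Bob): min(3, 97) = 3
B (Alice): max(3, 61) = 61
E (Chance): 2/9·97 + 2/3·2 + 1/9·87 = 32.56
F (Bob): min(15, 8, 42) = 8
D (Alice): max(32.56, 8) = 32.56
H (Bob): min(3, 92) = 3
I (Bob): min(35, 55) = 35
G (Alice): max(3, 35) = 35
Root (Bob): min(61, 32.56, 35) = 32.56

32.56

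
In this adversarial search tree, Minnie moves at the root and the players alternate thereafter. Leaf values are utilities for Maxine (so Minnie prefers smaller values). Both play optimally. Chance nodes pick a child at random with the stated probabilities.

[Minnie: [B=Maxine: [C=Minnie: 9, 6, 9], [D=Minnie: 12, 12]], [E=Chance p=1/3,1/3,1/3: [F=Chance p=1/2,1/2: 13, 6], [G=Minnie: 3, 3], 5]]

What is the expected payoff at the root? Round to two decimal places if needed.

5.83

C (Minnie): min(9, 6, 9) = 6
D (Minnie): min(12, 12) = 12
B (Maxine): max(6, 12) = 12
F (Chance): 1/2·13 + 1/2·6 = 9.5
G (Minnie): min(3, 3) = 3
E (Chance): 1/3·9.5 + 1/3·3 + 1/3·5 = 5.83
Root (Minnie): min(12, 5.83) = 5.83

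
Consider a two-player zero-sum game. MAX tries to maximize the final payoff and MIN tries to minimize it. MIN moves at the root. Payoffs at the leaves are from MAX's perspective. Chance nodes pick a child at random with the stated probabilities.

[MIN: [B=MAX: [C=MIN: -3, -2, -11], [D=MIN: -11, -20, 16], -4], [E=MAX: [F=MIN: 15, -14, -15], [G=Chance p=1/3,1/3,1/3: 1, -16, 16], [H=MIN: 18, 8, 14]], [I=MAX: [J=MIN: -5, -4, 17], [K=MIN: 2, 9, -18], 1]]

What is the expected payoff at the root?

-4

C (MIN): min(-3, -2, -11) = -11
D (MIN): min(-11, -20, 16) = -20
B (MAX): max(-11, -20, -4) = -4
F (MIN): min(15, -14, -15) = -15
G (Chance): 1/3·1 + 1/3·-16 + 1/3·16 = 0.33
H (MIN): min(18, 8, 14) = 8
E (MAX): max(-15, 0.33, 8) = 8
J (MIN): min(-5, -4, 17) = -5
K (MIN): min(2, 9, -18) = -18
I (MAX): max(-5, -18, 1) = 1
Root (MIN): min(-4, 8, 1) = -4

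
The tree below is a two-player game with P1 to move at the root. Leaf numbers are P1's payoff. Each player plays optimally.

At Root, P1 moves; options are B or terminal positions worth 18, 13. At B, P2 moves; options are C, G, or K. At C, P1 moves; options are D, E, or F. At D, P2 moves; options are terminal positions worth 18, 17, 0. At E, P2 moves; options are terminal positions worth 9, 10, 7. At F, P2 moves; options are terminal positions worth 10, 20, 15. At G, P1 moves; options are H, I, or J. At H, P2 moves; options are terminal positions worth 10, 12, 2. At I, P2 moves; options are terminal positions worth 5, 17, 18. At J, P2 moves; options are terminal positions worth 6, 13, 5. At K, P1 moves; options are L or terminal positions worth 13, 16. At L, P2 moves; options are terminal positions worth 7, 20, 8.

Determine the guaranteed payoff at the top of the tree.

18

D (P2): min(18, 17, 0) = 0
E (P2): min(9, 10, 7) = 7
F (P2): min(10, 20, 15) = 10
C (P1): max(0, 7, 10) = 10
H (P2): min(10, 12, 2) = 2
I (P2): min(5, 17, 18) = 5
J (P2): min(6, 13, 5) = 5
G (P1): max(2, 5, 5) = 5
L (P2): min(7, 20, 8) = 7
K (P1): max(7, 13, 16) = 16
B (P2): min(10, 5, 16) = 5
Root (P1): max(5, 18, 13) = 18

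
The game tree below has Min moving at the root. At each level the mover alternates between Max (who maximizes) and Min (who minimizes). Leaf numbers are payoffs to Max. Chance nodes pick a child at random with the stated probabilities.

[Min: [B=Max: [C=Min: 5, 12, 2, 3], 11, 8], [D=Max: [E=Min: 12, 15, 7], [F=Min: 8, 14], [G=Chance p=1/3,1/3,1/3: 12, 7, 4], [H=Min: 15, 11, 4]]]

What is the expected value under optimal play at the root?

8

C (Min): min(5, 12, 2, 3) = 2
B (Max): max(2, 11, 8) = 11
E (Min): min(12, 15, 7) = 7
F (Min): min(8, 14) = 8
G (Chance): 1/3·12 + 1/3·7 + 1/3·4 = 7.67
H (Min): min(15, 11, 4) = 4
D (Max): max(7, 8, 7.67, 4) = 8
Root (Min): min(11, 8) = 8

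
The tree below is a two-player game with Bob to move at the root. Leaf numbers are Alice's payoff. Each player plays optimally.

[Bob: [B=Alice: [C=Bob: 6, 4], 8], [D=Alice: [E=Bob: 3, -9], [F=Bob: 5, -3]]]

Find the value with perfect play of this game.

-3

C (Bob): min(6, 4) = 4
B (Alice): max(4, 8) = 8
E (Bob): min(3, -9) = -9
F (Bob): min(5, -3) = -3
D (Alice): max(-9, -3) = -3
Root (Bob): min(8, -3) = -3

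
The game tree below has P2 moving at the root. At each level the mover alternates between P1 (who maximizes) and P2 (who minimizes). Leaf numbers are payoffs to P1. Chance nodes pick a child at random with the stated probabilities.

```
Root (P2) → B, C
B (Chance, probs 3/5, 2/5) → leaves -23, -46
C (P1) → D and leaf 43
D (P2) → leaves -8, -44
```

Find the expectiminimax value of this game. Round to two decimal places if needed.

-32.2

B (Chance): 3/5·-23 + 2/5·-46 = -32.2
D (P2): min(-8, -44) = -44
C (P1): max(-44, 43) = 43
Root (P2): min(-32.2, 43) = -32.2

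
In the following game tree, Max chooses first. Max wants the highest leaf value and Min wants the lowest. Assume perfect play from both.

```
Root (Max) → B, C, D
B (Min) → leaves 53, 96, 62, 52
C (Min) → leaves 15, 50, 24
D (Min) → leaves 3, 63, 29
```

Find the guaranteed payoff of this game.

B (Min): min(53, 96, 62, 52) = 52
C (Min): min(15, 50, 24) = 15
D (Min): min(3, 63, 29) = 3
Root (Max): max(52, 15, 3) = 52

52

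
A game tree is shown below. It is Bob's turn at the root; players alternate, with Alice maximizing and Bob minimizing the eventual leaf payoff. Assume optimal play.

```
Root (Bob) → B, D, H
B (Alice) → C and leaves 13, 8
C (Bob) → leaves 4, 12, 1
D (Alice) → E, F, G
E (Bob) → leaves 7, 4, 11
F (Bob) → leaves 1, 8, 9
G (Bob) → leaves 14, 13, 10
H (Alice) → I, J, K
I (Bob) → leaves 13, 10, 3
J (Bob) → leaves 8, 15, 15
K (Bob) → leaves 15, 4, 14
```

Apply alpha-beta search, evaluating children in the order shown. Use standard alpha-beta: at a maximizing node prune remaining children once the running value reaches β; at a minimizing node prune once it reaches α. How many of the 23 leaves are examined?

20

C [α=-∞,β=+∞]: v=1
B [α=-∞,β=+∞]: v=13
E [α=-∞,β=13]: v=4
F [α=4,β=13]: v=1 after child 1 ≤ α → α-cutoff, skip 2
G [α=4,β=13]: v=10
D [α=-∞,β=13]: v=10
I [α=-∞,β=10]: v=3
J [α=3,β=10]: v=8
K [α=8,β=10]: v=4 after child 2 ≤ α → α-cutoff, skip 1
H [α=-∞,β=10]: v=8
Root [α=-∞,β=+∞]: v=8
Leaves evaluated: 20 of 23.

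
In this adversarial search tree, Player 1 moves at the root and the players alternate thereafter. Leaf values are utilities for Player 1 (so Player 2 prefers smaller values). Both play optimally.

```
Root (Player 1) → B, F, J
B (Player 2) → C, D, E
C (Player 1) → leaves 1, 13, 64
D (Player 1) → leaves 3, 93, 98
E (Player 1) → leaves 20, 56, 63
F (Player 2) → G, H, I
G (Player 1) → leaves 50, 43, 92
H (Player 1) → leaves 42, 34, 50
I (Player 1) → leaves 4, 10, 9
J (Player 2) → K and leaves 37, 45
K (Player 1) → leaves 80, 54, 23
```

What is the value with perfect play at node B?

C: max(1, 13, 64) = 64
D: max(3, 93, 98) = 98
E: max(20, 56, 63) = 63
B: min(64, 98, 63) = 63

63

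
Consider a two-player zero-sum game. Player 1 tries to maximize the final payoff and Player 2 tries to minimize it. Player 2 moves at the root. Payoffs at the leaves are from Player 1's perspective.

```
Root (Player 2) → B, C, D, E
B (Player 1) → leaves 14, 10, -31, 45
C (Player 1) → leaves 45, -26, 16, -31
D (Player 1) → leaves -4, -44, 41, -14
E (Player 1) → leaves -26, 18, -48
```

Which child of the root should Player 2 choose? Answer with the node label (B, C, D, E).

B (Player 1): max(14, 10, -31, 45) = 45
C (Player 1): max(45, -26, 16, -31) = 45
D (Player 1): max(-4, -44, 41, -14) = 41
E (Player 1): max(-26, 18, -48) = 18
Root (Player 2): min(45, 45, 41, 18) = 18
Player 2 picks the child with the lowest value: E (value 18).

E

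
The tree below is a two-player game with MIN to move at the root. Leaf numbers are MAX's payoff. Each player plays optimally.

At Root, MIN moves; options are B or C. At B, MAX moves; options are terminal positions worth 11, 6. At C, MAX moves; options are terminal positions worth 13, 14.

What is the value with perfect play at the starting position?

11

B (MAX): max(11, 6) = 11
C (MAX): max(13, 14) = 14
Root (MIN): min(11, 14) = 11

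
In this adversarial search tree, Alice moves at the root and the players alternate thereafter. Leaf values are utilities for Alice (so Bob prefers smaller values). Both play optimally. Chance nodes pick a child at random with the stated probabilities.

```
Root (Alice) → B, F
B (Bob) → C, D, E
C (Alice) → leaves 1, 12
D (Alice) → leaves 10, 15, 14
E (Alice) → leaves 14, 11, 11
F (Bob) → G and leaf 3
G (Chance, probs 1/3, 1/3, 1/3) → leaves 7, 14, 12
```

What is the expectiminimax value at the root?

12

C (Alice): max(1, 12) = 12
D (Alice): max(10, 15, 14) = 15
E (Alice): max(14, 11, 11) = 14
B (Bob): min(12, 15, 14) = 12
G (Chance): 1/3·7 + 1/3·14 + 1/3·12 = 11
F (Bob): min(11, 3) = 3
Root (Alice): max(12, 3) = 12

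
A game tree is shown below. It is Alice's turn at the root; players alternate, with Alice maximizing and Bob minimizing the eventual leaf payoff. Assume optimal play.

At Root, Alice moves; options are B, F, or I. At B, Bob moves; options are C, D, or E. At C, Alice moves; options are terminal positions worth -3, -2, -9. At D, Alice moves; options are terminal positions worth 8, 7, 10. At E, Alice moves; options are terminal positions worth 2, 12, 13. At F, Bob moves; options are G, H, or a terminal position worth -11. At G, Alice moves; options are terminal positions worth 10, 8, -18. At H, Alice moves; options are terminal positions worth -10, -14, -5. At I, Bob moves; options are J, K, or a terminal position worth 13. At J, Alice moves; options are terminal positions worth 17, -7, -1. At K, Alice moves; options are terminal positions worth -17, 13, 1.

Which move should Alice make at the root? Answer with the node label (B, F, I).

C (Alice): max(-3, -2, -9) = -2
D (Alice): max(8, 7, 10) = 10
E (Alice): max(2, 12, 13) = 13
B (Bob): min(-2, 10, 13) = -2
G (Alice): max(10, 8, -18) = 10
H (Alice): max(-10, -14, -5) = -5
F (Bob): min(10, -5, -11) = -11
J (Alice): max(17, -7, -1) = 17
K (Alice): max(-17, 13, 1) = 13
I (Bob): min(17, 13, 13) = 13
Root (Alice): max(-2, -11, 13) = 13
Alice picks the child with the highest value: I (value 13).

I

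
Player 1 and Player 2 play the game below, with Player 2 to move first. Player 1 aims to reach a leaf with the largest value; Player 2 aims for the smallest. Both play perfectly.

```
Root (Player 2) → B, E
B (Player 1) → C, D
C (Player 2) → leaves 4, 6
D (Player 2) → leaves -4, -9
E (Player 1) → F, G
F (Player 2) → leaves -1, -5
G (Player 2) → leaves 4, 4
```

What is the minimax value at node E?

4

F: min(-1, -5) = -5
G: min(4, 4) = 4
E: max(-5, 4) = 4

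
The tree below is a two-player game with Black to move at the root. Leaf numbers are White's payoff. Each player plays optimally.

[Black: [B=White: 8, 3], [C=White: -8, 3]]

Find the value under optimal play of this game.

3

B (White): max(8, 3) = 8
C (White): max(-8, 3) = 3
Root (Black): min(8, 3) = 3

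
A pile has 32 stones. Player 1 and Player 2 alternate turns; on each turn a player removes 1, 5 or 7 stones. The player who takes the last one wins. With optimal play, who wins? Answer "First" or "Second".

W/L table (W = player to move can force a win):
i:   0  1  2  3  4  5  6  7  8  9 10 11 12 13 14 15 16 17 18 19 20 21 22 23 24 25 26 27 28 29 30 31 32
     L  W  L  W  L  W  L  W  L  W  L  W  L  W  L  W  L  W  L  W  L  W  L  W  L  W  L  W  L  W  L  W  L
Position 32 is L, so the second player wins.

Second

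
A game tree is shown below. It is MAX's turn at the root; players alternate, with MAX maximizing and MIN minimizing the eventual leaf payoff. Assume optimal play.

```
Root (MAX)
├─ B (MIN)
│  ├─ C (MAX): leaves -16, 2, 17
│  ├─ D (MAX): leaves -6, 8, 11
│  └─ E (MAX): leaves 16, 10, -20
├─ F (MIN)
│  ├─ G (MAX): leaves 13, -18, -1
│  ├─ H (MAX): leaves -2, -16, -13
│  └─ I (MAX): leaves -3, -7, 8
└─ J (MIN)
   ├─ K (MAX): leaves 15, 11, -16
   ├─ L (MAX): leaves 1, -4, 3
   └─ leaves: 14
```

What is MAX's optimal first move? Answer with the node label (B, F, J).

B

C (MAX): max(-16, 2, 17) = 17
D (MAX): max(-6, 8, 11) = 11
E (MAX): max(16, 10, -20) = 16
B (MIN): min(17, 11, 16) = 11
G (MAX): max(13, -18, -1) = 13
H (MAX): max(-2, -16, -13) = -2
I (MAX): max(-3, -7, 8) = 8
F (MIN): min(13, -2, 8) = -2
K (MAX): max(15, 11, -16) = 15
L (MAX): max(1, -4, 3) = 3
J (MIN): min(15, 3, 14) = 3
Root (MAX): max(11, -2, 3) = 11
MAX picks the child with the highest value: B (value 11).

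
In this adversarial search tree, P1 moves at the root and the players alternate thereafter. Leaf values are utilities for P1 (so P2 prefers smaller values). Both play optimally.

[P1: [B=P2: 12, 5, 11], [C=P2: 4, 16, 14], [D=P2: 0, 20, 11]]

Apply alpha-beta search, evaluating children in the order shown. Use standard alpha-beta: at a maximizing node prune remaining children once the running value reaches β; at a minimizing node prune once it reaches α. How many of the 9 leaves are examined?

5

B [α=-∞,β=+∞]: v=5
C [α=5,β=+∞]: v=4 after child 1 ≤ α → α-cutoff, skip 2
D [α=5,β=+∞]: v=0 after child 1 ≤ α → α-cutoff, skip 2
Root [α=-∞,β=+∞]: v=5
Leaves evaluated: 5 of 9.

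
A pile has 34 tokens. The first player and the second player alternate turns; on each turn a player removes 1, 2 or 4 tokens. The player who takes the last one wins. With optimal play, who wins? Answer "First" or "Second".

Compute winning (W) and losing (L) positions by backward induction:
i:   0  1  2  3  4  5  6  7  8  9 10 11 12 13 14 15 16 17 18 19 20 21 22 23 24 25 26 27 28 29 30 31 32 33 34
     L  W  W  L  W  W  L  W  W  L  W  W  L  W  W  L  W  W  L  W  W  L  W  W  L  W  W  L  W  W  L  W  W  L  W
Position 34 is W, so the first player wins.

First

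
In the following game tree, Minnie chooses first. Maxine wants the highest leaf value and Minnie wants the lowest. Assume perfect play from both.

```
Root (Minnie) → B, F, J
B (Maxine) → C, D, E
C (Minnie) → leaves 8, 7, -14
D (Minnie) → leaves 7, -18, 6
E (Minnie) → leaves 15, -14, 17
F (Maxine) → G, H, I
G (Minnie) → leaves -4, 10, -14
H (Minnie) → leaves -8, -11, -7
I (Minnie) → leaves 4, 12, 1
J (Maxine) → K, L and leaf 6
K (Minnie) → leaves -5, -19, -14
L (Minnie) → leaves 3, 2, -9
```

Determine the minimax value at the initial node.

-14

C (Minnie): min(8, 7, -14) = -14
D (Minnie): min(7, -18, 6) = -18
E (Minnie): min(15, -14, 17) = -14
B (Maxine): max(-14, -18, -14) = -14
G (Minnie): min(-4, 10, -14) = -14
H (Minnie): min(-8, -11, -7) = -11
I (Minnie): min(4, 12, 1) = 1
F (Maxine): max(-14, -11, 1) = 1
K (Minnie): min(-5, -19, -14) = -19
L (Minnie): min(3, 2, -9) = -9
J (Maxine): max(-19, -9, 6) = 6
Root (Minnie): min(-14, 1, 6) = -14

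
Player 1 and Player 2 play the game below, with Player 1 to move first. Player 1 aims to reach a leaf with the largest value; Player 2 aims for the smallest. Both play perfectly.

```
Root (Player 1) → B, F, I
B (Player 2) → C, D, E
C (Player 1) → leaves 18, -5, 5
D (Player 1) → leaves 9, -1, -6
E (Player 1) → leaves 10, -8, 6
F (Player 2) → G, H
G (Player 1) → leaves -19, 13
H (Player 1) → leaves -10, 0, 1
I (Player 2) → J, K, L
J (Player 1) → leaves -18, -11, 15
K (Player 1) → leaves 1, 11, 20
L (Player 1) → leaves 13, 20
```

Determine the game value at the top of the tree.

15

C (Player 1): max(18, -5, 5) = 18
D (Player 1): max(9, -1, -6) = 9
E (Player 1): max(10, -8, 6) = 10
B (Player 2): min(18, 9, 10) = 9
G (Player 1): max(-19, 13) = 13
H (Player 1): max(-10, 0, 1) = 1
F (Player 2): min(13, 1) = 1
J (Player 1): max(-18, -11, 15) = 15
K (Player 1): max(1, 11, 20) = 20
L (Player 1): max(13, 20) = 20
I (Player 2): min(15, 20, 20) = 15
Root (Player 1): max(9, 1, 15) = 15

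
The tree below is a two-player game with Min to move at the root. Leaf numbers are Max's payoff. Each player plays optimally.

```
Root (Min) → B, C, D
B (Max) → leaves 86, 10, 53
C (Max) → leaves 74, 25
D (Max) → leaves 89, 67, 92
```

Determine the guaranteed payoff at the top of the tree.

B (Max): max(86, 10, 53) = 86
C (Max): max(74, 25) = 74
D (Max): max(89, 67, 92) = 92
Root (Min): min(86, 74, 92) = 74

74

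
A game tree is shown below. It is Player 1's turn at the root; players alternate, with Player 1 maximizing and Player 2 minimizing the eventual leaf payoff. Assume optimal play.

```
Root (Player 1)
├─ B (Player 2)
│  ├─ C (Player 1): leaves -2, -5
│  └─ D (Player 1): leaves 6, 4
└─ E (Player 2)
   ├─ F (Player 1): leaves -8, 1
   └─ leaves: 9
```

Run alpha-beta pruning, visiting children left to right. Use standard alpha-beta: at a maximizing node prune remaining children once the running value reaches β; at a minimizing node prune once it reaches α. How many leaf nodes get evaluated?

C [α=-∞,β=+∞]: v=-2
D [α=-∞,β=-2]: v=6 after child 1 ≥ β → β-cutoff, skip 1
B [α=-∞,β=+∞]: v=-2
F [α=-2,β=+∞]: v=1
E [α=-2,β=+∞]: v=1
Root [α=-∞,β=+∞]: v=1
Leaves evaluated: 6 of 7.

6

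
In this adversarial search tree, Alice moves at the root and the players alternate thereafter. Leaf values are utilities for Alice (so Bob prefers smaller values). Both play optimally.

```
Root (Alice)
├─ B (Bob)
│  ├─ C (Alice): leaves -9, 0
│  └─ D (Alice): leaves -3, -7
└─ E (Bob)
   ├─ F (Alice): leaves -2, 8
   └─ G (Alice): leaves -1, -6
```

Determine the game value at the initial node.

C (Alice): max(-9, 0) = 0
D (Alice): max(-3, -7) = -3
B (Bob): min(0, -3) = -3
F (Alice): max(-2, 8) = 8
G (Alice): max(-1, -6) = -1
E (Bob): min(8, -1) = -1
Root (Alice): max(-3, -1) = -1

-1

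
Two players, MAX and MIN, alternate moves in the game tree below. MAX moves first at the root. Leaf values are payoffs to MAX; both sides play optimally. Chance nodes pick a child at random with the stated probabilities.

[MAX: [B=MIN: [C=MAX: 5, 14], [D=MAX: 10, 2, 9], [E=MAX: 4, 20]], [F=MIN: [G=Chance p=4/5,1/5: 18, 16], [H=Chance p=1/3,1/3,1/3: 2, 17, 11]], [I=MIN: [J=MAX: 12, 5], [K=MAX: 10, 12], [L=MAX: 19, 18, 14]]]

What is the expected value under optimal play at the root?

12

C (MAX): max(5, 14) = 14
D (MAX): max(10, 2, 9) = 10
E (MAX): max(4, 20) = 20
B (MIN): min(14, 10, 20) = 10
G (Chance): 4/5·18 + 1/5·16 = 17.6
H (Chance): 1/3·2 + 1/3·17 + 1/3·11 = 10
F (MIN): min(17.6, 10) = 10
J (MAX): max(12, 5) = 12
K (MAX): max(10, 12) = 12
L (MAX): max(19, 18, 14) = 19
I (MIN): min(12, 12, 19) = 12
Root (MAX): max(10, 10, 12) = 12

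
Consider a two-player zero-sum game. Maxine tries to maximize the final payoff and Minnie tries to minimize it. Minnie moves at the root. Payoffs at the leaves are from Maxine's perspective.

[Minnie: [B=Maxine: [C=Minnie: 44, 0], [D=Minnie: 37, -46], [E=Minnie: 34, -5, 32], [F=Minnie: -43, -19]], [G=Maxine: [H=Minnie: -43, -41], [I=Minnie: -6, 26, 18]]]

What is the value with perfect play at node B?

C: min(44, 0) = 0
D: min(37, -46) = -46
E: min(34, -5, 32) = -5
F: min(-43, -19) = -43
B: max(0, -46, -5, -43) = 0

0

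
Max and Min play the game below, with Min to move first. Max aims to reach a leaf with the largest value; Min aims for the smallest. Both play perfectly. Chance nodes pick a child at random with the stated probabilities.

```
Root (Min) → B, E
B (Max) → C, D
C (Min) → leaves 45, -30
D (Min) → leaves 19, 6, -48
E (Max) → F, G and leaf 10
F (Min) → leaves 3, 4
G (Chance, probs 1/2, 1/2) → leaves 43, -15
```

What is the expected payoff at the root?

-30

C (Min): min(45, -30) = -30
D (Min): min(19, 6, -48) = -48
B (Max): max(-30, -48) = -30
F (Min): min(3, 4) = 3
G (Chance): 1/2·43 + 1/2·-15 = 14
E (Max): max(3, 14, 10) = 14
Root (Min): min(-30, 14) = -30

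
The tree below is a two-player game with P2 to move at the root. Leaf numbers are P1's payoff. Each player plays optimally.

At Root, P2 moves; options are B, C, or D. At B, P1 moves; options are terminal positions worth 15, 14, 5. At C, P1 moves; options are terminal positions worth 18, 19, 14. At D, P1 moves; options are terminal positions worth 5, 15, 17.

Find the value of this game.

15

B (P1): max(15, 14, 5) = 15
C (P1): max(18, 19, 14) = 19
D (P1): max(5, 15, 17) = 17
Root (P2): min(15, 19, 17) = 15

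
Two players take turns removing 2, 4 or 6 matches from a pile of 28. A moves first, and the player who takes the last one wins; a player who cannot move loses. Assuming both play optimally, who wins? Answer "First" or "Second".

First

Positions where the player to move wins (W) vs loses (L):
i:   0  1  2  3  4  5  6  7  8  9 10 11 12 13 14 15 16 17 18 19 20 21 22 23 24 25 26 27 28
     L  L  W  W  W  W  W  W  L  L  W  W  W  W  W  W  L  L  W  W  W  W  W  W  L  L  W  W  W
Position 28 is W, so the first player wins.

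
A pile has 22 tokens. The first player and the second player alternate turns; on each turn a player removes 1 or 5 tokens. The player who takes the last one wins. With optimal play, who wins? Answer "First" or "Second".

W/L table (W = player to move can force a win):
i:   0  1  2  3  4  5  6  7  8  9 10 11 12 13 14 15 16 17 18 19 20 21 22
     L  W  L  W  L  W  L  W  L  W  L  W  L  W  L  W  L  W  L  W  L  W  L
Position 22 is L, so the second player wins.

Second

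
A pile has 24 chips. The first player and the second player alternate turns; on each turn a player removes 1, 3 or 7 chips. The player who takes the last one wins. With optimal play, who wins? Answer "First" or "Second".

Second

Positions where the player to move wins (W) vs loses (L):
i:   0  1  2  3  4  5  6  7  8  9 10 11 12 13 14 15 16 17 18 19 20 21 22 23 24
     L  W  L  W  L  W  L  W  L  W  L  W  L  W  L  W  L  W  L  W  L  W  L  W  L
Position 24 is L, so the second player wins.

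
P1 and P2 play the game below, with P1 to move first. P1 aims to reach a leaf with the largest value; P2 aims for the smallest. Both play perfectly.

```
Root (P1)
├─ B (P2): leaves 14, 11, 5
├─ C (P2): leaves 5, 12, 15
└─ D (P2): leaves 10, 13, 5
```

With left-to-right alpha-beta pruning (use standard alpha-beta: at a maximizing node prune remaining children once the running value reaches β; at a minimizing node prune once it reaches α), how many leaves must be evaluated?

7

B [α=-∞,β=+∞]: v=5
C [α=5,β=+∞]: v=5 after child 1 ≤ α → α-cutoff, skip 2
D [α=5,β=+∞]: v=5
Root [α=-∞,β=+∞]: v=5
Leaves evaluated: 7 of 9.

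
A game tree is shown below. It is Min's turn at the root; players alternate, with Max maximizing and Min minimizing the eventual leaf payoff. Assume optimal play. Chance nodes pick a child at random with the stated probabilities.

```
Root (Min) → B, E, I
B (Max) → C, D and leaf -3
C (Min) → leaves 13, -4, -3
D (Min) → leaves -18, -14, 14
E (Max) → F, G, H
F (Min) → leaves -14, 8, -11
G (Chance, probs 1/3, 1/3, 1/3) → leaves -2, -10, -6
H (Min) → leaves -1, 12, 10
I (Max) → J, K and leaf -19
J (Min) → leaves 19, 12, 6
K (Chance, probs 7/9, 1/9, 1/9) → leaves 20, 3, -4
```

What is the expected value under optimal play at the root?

-3

C (Min): min(13, -4, -3) = -4
D (Min): min(-18, -14, 14) = -18
B (Max): max(-4, -18, -3) = -3
F (Min): min(-14, 8, -11) = -14
G (Chance): 1/3·-2 + 1/3·-10 + 1/3·-6 = -6
H (Min): min(-1, 12, 10) = -1
E (Max): max(-14, -6, -1) = -1
J (Min): min(19, 12, 6) = 6
K (Chance): 7/9·20 + 1/9·3 + 1/9·-4 = 15.44
I (Max): max(6, 15.44, -19) = 15.44
Root (Min): min(-3, -1, 15.44) = -3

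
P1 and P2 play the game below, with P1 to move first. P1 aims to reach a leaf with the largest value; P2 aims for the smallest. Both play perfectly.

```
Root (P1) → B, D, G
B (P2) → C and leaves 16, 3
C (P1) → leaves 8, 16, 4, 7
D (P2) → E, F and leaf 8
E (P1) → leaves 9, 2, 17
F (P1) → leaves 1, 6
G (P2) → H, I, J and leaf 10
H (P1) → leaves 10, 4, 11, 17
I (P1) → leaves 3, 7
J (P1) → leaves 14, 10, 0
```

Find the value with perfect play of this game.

7

C (P1): max(8, 16, 4, 7) = 16
B (P2): min(16, 16, 3) = 3
E (P1): max(9, 2, 17) = 17
F (P1): max(1, 6) = 6
D (P2): min(17, 6, 8) = 6
H (P1): max(10, 4, 11, 17) = 17
I (P1): max(3, 7) = 7
J (P1): max(14, 10, 0) = 14
G (P2): min(17, 7, 14, 10) = 7
Root (P1): max(3, 6, 7) = 7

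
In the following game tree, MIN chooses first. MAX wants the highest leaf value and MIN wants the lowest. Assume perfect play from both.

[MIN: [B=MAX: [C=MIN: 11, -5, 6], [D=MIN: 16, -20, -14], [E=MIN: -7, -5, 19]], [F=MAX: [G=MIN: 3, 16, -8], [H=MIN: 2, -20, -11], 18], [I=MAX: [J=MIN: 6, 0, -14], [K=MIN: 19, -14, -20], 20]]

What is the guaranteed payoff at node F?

G: min(3, 16, -8) = -8
H: min(2, -20, -11) = -20
F: max(-8, -20, 18) = 18

18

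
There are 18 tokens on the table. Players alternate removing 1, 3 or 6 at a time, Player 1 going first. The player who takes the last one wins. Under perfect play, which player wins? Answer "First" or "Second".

Second

Compute winning (W) and losing (L) positions by backward induction:
i:   0  1  2  3  4  5  6  7  8  9 10 11 12 13 14 15 16 17 18
     L  W  L  W  L  W  W  W  W  L  W  L  W  L  W  W  W  W  L
Position 18 is L, so the second player wins.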